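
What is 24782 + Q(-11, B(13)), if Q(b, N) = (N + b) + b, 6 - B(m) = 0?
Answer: 24766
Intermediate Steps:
B(m) = 6 (B(m) = 6 - 1*0 = 6 + 0 = 6)
Q(b, N) = N + 2*b
24782 + Q(-11, B(13)) = 24782 + (6 + 2*(-11)) = 24782 + (6 - 22) = 24782 - 16 = 24766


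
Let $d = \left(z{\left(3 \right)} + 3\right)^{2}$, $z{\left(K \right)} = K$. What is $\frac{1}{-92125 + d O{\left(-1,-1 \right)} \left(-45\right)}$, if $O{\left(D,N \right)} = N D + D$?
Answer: $- \frac{1}{92125} \approx -1.0855 \cdot 10^{-5}$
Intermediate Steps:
$O{\left(D,N \right)} = D + D N$ ($O{\left(D,N \right)} = D N + D = D + D N$)
$d = 36$ ($d = \left(3 + 3\right)^{2} = 6^{2} = 36$)
$\frac{1}{-92125 + d O{\left(-1,-1 \right)} \left(-45\right)} = \frac{1}{-92125 + 36 \left(- (1 - 1)\right) \left(-45\right)} = \frac{1}{-92125 + 36 \left(\left(-1\right) 0\right) \left(-45\right)} = \frac{1}{-92125 + 36 \cdot 0 \left(-45\right)} = \frac{1}{-92125 + 0 \left(-45\right)} = \frac{1}{-92125 + 0} = \frac{1}{-92125} = - \frac{1}{92125}$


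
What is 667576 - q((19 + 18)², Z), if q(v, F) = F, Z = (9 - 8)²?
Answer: 667575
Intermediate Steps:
Z = 1 (Z = 1² = 1)
667576 - q((19 + 18)², Z) = 667576 - 1*1 = 667576 - 1 = 667575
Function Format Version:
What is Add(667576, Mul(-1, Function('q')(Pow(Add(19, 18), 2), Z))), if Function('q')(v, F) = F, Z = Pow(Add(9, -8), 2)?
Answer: 667575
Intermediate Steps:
Z = 1 (Z = Pow(1, 2) = 1)
Add(667576, Mul(-1, Function('q')(Pow(Add(19, 18), 2), Z))) = Add(667576, Mul(-1, 1)) = Add(667576, -1) = 667575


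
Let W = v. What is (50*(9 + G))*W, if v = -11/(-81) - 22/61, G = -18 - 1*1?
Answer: 555500/4941 ≈ 112.43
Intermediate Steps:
G = -19 (G = -18 - 1 = -19)
v = -1111/4941 (v = -11*(-1/81) - 22*1/61 = 11/81 - 22/61 = -1111/4941 ≈ -0.22485)
W = -1111/4941 ≈ -0.22485
(50*(9 + G))*W = (50*(9 - 19))*(-1111/4941) = (50*(-10))*(-1111/4941) = -500*(-1111/4941) = 555500/4941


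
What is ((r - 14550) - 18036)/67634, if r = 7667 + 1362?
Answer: -23557/67634 ≈ -0.34830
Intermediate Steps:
r = 9029
((r - 14550) - 18036)/67634 = ((9029 - 14550) - 18036)/67634 = (-5521 - 18036)*(1/67634) = -23557*1/67634 = -23557/67634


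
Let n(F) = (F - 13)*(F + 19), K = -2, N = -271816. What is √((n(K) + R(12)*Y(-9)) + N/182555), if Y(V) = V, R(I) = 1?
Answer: 4*I*√552985748030/182555 ≈ 16.294*I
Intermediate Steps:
n(F) = (-13 + F)*(19 + F)
√((n(K) + R(12)*Y(-9)) + N/182555) = √(((-247 + (-2)² + 6*(-2)) + 1*(-9)) - 271816/182555) = √(((-247 + 4 - 12) - 9) - 271816*1/182555) = √((-255 - 9) - 271816/182555) = √(-264 - 271816/182555) = √(-48466336/182555) = 4*I*√552985748030/182555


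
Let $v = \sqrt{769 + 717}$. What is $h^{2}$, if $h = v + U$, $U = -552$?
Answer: $\left(552 - \sqrt{1486}\right)^{2} \approx 2.6363 \cdot 10^{5}$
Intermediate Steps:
$v = \sqrt{1486} \approx 38.549$
$h = -552 + \sqrt{1486}$ ($h = \sqrt{1486} - 552 = -552 + \sqrt{1486} \approx -513.45$)
$h^{2} = \left(-552 + \sqrt{1486}\right)^{2}$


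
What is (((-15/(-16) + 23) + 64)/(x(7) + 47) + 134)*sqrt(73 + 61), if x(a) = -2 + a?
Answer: 112895*sqrt(134)/832 ≈ 1570.7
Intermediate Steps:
(((-15/(-16) + 23) + 64)/(x(7) + 47) + 134)*sqrt(73 + 61) = (((-15/(-16) + 23) + 64)/((-2 + 7) + 47) + 134)*sqrt(73 + 61) = (((-15*(-1/16) + 23) + 64)/(5 + 47) + 134)*sqrt(134) = (((15/16 + 23) + 64)/52 + 134)*sqrt(134) = ((383/16 + 64)*(1/52) + 134)*sqrt(134) = ((1407/16)*(1/52) + 134)*sqrt(134) = (1407/832 + 134)*sqrt(134) = 112895*sqrt(134)/832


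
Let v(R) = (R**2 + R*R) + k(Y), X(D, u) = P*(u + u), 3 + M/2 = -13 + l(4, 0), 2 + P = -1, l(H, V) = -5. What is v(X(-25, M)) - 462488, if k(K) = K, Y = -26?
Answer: -335506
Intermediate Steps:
P = -3 (P = -2 - 1 = -3)
M = -42 (M = -6 + 2*(-13 - 5) = -6 + 2*(-18) = -6 - 36 = -42)
X(D, u) = -6*u (X(D, u) = -3*(u + u) = -6*u)
v(R) = -26 + 2*R**2 (v(R) = (R**2 + R*R) - 26 = (R**2 + R**2) - 26 = 2*R**2 - 26 = -26 + 2*R**2)
v(X(-25, M)) - 462488 = (-26 + 2*(-6*(-42))**2) - 462488 = (-26 + 2*252**2) - 462488 = (-26 + 2*63504) - 462488 = (-26 + 127008) - 462488 = 126982 - 462488 = -335506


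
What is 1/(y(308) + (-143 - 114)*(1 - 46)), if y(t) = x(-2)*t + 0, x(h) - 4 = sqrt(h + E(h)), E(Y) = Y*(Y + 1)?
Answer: 1/12797 ≈ 7.8143e-5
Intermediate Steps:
E(Y) = Y*(1 + Y)
x(h) = 4 + sqrt(h + h*(1 + h))
y(t) = 4*t (y(t) = (4 + sqrt(-2*(2 - 2)))*t + 0 = (4 + sqrt(-2*0))*t + 0 = (4 + sqrt(0))*t + 0 = (4 + 0)*t + 0 = 4*t + 0 = 4*t)
1/(y(308) + (-143 - 114)*(1 - 46)) = 1/(4*308 + (-143 - 114)*(1 - 46)) = 1/(1232 - 257*(-45)) = 1/(1232 + 11565) = 1/12797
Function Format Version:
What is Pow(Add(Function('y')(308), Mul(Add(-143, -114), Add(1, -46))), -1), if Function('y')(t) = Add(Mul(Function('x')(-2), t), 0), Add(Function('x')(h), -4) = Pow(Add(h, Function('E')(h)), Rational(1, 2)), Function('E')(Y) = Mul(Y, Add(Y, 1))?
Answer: Rational(1, 12797) ≈ 7.8143e-5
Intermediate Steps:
Function('E')(Y) = Mul(Y, Add(1, Y))
Function('x')(h) = Add(4, Pow(Add(h, Mul(h, Add(1, h))), Rational(1, 2)))
Function('y')(t) = Mul(4, t) (Function('y')(t) = Add(Mul(Add(4, Pow(Mul(-2, Add(2, -2)), Rational(1, 2))), t), 0) = Add(Mul(Add(4, Pow(Mul(-2, 0), Rational(1, 2))), t), 0) = Add(Mul(Add(4, Pow(0, Rational(1, 2))), t), 0) = Add(Mul(Add(4, 0), t), 0) = Add(Mul(4, t), 0) = Mul(4, t))
Pow(Add(Function('y')(308), Mul(Add(-143, -114), Add(1, -46))), -1) = Pow(Add(Mul(4, 308), Mul(Add(-143, -114), Add(1, -46))), -1) = Pow(Add(1232, Mul(-257, -45)), -1) = Pow(Add(1232, 11565), -1) = Pow(12797, -1) = Rational(1, 12797)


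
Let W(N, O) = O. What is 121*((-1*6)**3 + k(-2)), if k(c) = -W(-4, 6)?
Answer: -26862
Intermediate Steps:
k(c) = -6 (k(c) = -1*6 = -6)
121*((-1*6)**3 + k(-2)) = 121*((-1*6)**3 - 6) = 121*((-6)**3 - 6) = 121*(-216 - 6) = 121*(-222) = -26862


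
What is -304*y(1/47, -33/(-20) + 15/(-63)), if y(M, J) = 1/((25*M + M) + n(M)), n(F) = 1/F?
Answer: -14288/2235 ≈ -6.3928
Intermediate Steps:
y(M, J) = 1/(1/M + 26*M) (y(M, J) = 1/((25*M + M) + 1/M) = 1/(26*M + 1/M) = 1/(1/M + 26*M))
-304*y(1/47, -33/(-20) + 15/(-63)) = -304/(47*(1 + 26*(1/47)**2)) = -304/(47*(1 + 26*(1/2209))) = -304/(47*(1 + 26/2209)) = -304/(47*2235/2209) = -304*2209/(47*2235) = -304*47/2235 = -14288/2235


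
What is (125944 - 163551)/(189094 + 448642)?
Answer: -37607/637736 ≈ -0.058970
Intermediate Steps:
(125944 - 163551)/(189094 + 448642) = -37607/637736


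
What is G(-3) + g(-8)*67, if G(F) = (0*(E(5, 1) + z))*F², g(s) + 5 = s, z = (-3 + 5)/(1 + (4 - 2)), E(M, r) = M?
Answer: -871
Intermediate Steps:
z = ⅔ (z = 2/(1 + 2) = 2/3 = 2*(⅓) = ⅔ ≈ 0.66667)
g(s) = -5 + s
G(F) = 0 (G(F) = (0*(5 + ⅔))*F² = (0*(17/3))*F² = 0*F² = 0)
G(-3) + g(-8)*67 = 0 + (-5 - 8)*67 = 0 - 13*67 = 0 - 871 = -871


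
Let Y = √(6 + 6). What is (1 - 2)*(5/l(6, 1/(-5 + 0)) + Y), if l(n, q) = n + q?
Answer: -25/29 - 2*√3 ≈ -4.3262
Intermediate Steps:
Y = 2*√3 (Y = √12 = 2*√3 ≈ 3.4641)
(1 - 2)*(5/l(6, 1/(-5 + 0)) + Y) = (1 - 2)*(5/(6 + 1/(-5 + 0)) + 2*√3) = -(5/(6 + 1/(-5)) + 2*√3) = -(5/(6 - ⅕) + 2*√3) = -(5/(29/5) + 2*√3) = -(5*(5/29) + 2*√3) = -(25/29 + 2*√3) = -25/29 - 2*√3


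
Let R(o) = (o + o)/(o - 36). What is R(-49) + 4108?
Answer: 349278/85 ≈ 4109.2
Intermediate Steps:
R(o) = 2*o/(-36 + o) (R(o) = (2*o)/(-36 + o) = 2*o/(-36 + o))
R(-49) + 4108 = 2*(-49)/(-36 - 49) + 4108 = 2*(-49)/(-85) + 4108 = 2*(-49)*(-1/85) + 4108 = 98/85 + 4108 = 349278/85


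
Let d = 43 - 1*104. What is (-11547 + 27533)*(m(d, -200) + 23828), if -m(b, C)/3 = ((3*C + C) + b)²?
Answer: -35171358110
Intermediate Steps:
d = -61 (d = 43 - 104 = -61)
m(b, C) = -3*(b + 4*C)² (m(b, C) = -3*((3*C + C) + b)² = -3*(4*C + b)² = -3*(b + 4*C)²)
(-11547 + 27533)*(m(d, -200) + 23828) = (-11547 + 27533)*(-3*(-61 + 4*(-200))² + 23828) = 15986*(-3*(-61 - 800)² + 23828) = 15986*(-3*(-861)² + 23828) = 15986*(-3*741321 + 23828) = 15986*(-2223963 + 23828) = 15986*(-2200135) = -35171358110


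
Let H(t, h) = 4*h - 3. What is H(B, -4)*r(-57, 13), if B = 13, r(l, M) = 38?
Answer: -722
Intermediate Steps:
H(t, h) = -3 + 4*h
H(B, -4)*r(-57, 13) = (-3 + 4*(-4))*38 = (-3 - 16)*38 = -19*38 = -722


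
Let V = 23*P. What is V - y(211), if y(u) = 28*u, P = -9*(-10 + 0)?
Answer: -3838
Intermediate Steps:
P = 90 (P = -9*(-10) = 90)
V = 2070 (V = 23*90 = 2070)
V - y(211) = 2070 - 28*211 = 2070 - 1*5908 = 2070 - 5908 = -3838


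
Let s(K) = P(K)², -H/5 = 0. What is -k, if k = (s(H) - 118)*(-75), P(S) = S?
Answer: -8850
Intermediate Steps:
H = 0 (H = -5*0 = 0)
s(K) = K²
k = 8850 (k = (0² - 118)*(-75) = (0 - 118)*(-75) = -118*(-75) = 8850)
-k = -1*8850 = -8850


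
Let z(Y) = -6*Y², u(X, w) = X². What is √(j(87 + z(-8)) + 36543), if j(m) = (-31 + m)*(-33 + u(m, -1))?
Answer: 3*I*√3209465 ≈ 5374.5*I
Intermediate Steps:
j(m) = (-33 + m²)*(-31 + m) (j(m) = (-31 + m)*(-33 + m²) = (-33 + m²)*(-31 + m))
√(j(87 + z(-8)) + 36543) = √((1023 + (87 - 6*(-8)²)³ - 33*(87 - 6*(-8)²) - 31*(87 - 6*(-8)²)²) + 36543) = √((1023 + (87 - 6*64)³ - 33*(87 - 6*64) - 31*(87 - 6*64)²) + 36543) = √((1023 + (87 - 384)³ - 33*(87 - 384) - 31*(87 - 384)²) + 36543) = √((1023 + (-297)³ - 33*(-297) - 31*(-297)²) + 36543) = √((1023 - 26198073 + 9801 - 31*88209) + 36543) = √((1023 - 26198073 + 9801 - 2734479) + 36543) = √(-28921728 + 36543) = √(-28885185) = 3*I*√3209465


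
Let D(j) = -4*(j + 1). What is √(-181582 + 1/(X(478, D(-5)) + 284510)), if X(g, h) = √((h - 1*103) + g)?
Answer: √(-51661894819 - 181582*√391)/√(284510 + √391) ≈ 426.12*I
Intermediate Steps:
D(j) = -4 - 4*j (D(j) = -4*(1 + j) = -4 - 4*j)
X(g, h) = √(-103 + g + h) (X(g, h) = √((h - 103) + g) = √((-103 + h) + g) = √(-103 + g + h))
√(-181582 + 1/(X(478, D(-5)) + 284510)) = √(-181582 + 1/(√(-103 + 478 + (-4 - 4*(-5))) + 284510)) = √(-181582 + 1/(√(-103 + 478 + (-4 + 20)) + 284510)) = √(-181582 + 1/(√(-103 + 478 + 16) + 284510)) = √(-181582 + 1/(√391 + 284510)) = √(-181582 + 1/(284510 + √391))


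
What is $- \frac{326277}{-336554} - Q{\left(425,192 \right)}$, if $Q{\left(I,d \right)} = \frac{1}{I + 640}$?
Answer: $\frac{347148451}{358430010} \approx 0.96852$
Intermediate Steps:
$Q{\left(I,d \right)} = \frac{1}{640 + I}$
$- \frac{326277}{-336554} - Q{\left(425,192 \right)} = - \frac{326277}{-336554} - \frac{1}{640 + 425} = \left(-326277\right) \left(- \frac{1}{336554}\right) - \frac{1}{1065} = \frac{326277}{336554} - \frac{1}{1065} = \frac{347148451}{358430010}$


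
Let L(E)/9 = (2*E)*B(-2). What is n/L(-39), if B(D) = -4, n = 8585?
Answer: 8585/2808 ≈ 3.0573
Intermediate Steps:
L(E) = -72*E (L(E) = 9*((2*E)*(-4)) = 9*(-8*E) = -72*E)
n/L(-39) = 8585/((-72*(-39))) = 8585/2808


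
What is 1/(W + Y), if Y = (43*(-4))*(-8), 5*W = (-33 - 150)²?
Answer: 5/40369 ≈ 0.00012386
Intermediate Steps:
W = 33489/5 (W = (-33 - 150)²/5 = (⅕)*(-183)² = (⅕)*33489 = 33489/5 ≈ 6697.8)
Y = 1376 (Y = -172*(-8) = 1376)
1/(W + Y) = 1/(33489/5 + 1376) = 1/(40369/5) = 5/40369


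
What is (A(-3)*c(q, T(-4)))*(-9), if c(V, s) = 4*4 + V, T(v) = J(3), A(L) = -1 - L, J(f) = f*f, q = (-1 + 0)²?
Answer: -306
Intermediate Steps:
q = 1 (q = (-1)² = 1)
J(f) = f²
T(v) = 9 (T(v) = 3² = 9)
c(V, s) = 16 + V
(A(-3)*c(q, T(-4)))*(-9) = ((-1 - 1*(-3))*(16 + 1))*(-9) = ((-1 + 3)*17)*(-9) = (2*17)*(-9) = 34*(-9) = -306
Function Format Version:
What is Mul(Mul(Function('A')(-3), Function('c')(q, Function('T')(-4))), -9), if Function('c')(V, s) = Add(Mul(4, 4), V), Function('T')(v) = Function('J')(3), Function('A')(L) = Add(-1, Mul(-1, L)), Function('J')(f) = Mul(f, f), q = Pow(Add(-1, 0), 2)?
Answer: -306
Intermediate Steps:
q = 1 (q = Pow(-1, 2) = 1)
Function('J')(f) = Pow(f, 2)
Function('T')(v) = 9 (Function('T')(v) = Pow(3, 2) = 9)
Function('c')(V, s) = Add(16, V)
Mul(Mul(Function('A')(-3), Function('c')(q, Function('T')(-4))), -9) = Mul(Mul(Add(-1, Mul(-1, -3)), Add(16, 1)), -9) = Mul(Mul(Add(-1, 3), 17), -9) = Mul(Mul(2, 17), -9) = Mul(34, -9) = -306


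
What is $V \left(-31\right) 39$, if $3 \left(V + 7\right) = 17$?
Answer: $1612$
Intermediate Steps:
$V = - \frac{4}{3}$ ($V = -7 + \frac{1}{3} \cdot 17 = -7 + \frac{17}{3} = - \frac{4}{3} \approx -1.3333$)
$V \left(-31\right) 39 = \left(- \frac{4}{3}\right) \left(-31\right) 39 = \frac{124}{3} \cdot 39 = 1612$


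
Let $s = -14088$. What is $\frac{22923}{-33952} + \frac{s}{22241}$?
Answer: $- \frac{988146219}{755126432} \approx -1.3086$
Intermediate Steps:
$\frac{22923}{-33952} + \frac{s}{22241} = \frac{22923}{-33952} - \frac{14088}{22241} = 22923 \left(- \frac{1}{33952}\right) - \frac{14088}{22241} = - \frac{22923}{33952} - \frac{14088}{22241} = - \frac{988146219}{755126432}$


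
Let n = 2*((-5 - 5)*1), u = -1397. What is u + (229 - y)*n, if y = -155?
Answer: -9077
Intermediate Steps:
n = -20 (n = 2*(-10*1) = 2*(-10) = -20)
u + (229 - y)*n = -1397 + (229 - 1*(-155))*(-20) = -1397 + (229 + 155)*(-20) = -1397 + 384*(-20) = -1397 - 7680 = -9077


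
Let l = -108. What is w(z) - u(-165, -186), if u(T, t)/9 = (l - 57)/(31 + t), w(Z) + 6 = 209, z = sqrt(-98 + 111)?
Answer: 5996/31 ≈ 193.42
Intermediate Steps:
z = sqrt(13) ≈ 3.6056
w(Z) = 203 (w(Z) = -6 + 209 = 203)
u(T, t) = -1485/(31 + t) (u(T, t) = 9*((-108 - 57)/(31 + t)) = 9*(-165/(31 + t)) = -1485/(31 + t))
w(z) - u(-165, -186) = 203 - (-1485)/(31 - 186) = 203 - (-1485)/(-155) = 203 - (-1485)*(-1)/155 = 203 - 1*297/31 = 203 - 297/31 = 5996/31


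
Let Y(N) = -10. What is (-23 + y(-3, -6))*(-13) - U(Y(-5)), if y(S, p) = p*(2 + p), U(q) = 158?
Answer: -171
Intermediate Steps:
(-23 + y(-3, -6))*(-13) - U(Y(-5)) = (-23 - 6*(2 - 6))*(-13) - 1*158 = (-23 - 6*(-4))*(-13) - 158 = (-23 + 24)*(-13) - 158 = 1*(-13) - 158 = -13 - 158 = -171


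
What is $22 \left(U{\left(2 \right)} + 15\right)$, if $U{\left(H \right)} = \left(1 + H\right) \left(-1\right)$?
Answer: $264$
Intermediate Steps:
$U{\left(H \right)} = -1 - H$
$22 \left(U{\left(2 \right)} + 15\right) = 22 \left(\left(-1 - 2\right) + 15\right) = 22 \left(-3 + 15\right) = 22 \cdot 12 = 264$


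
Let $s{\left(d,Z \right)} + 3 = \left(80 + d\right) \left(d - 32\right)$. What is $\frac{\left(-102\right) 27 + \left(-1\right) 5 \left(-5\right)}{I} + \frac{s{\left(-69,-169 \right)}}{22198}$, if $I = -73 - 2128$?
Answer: $\frac{29063214}{24428899} \approx 1.1897$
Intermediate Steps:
$I = -2201$ ($I = -73 - 2128 = -2201$)
$s{\left(d,Z \right)} = -3 + \left(-32 + d\right) \left(80 + d\right)$ ($s{\left(d,Z \right)} = -3 + \left(80 + d\right) \left(d - 32\right) = -3 + \left(80 + d\right) \left(-32 + d\right) = -3 + \left(-32 + d\right) \left(80 + d\right)$)
$\frac{\left(-102\right) 27 + \left(-1\right) 5 \left(-5\right)}{I} + \frac{s{\left(-69,-169 \right)}}{22198} = \frac{\left(-102\right) 27 + \left(-1\right) 5 \left(-5\right)}{-2201} + \frac{-2563 + \left(-69\right)^{2} + 48 \left(-69\right)}{22198} = \left(-2754 - -25\right) \left(- \frac{1}{2201}\right) + \left(-2563 + 4761 - 3312\right) \frac{1}{22198} = \left(-2754 + 25\right) \left(- \frac{1}{2201}\right) - \frac{557}{11099} = \left(-2729\right) \left(- \frac{1}{2201}\right) - \frac{557}{11099} = \frac{2729}{2201} - \frac{557}{11099} = \frac{29063214}{24428899}$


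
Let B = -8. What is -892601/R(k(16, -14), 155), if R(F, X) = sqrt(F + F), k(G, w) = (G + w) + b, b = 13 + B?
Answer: -892601*sqrt(14)/14 ≈ -2.3856e+5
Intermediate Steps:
b = 5 (b = 13 - 8 = 5)
k(G, w) = 5 + G + w (k(G, w) = (G + w) + 5 = 5 + G + w)
R(F, X) = sqrt(2)*sqrt(F) (R(F, X) = sqrt(2*F) = sqrt(2)*sqrt(F))
-892601/R(k(16, -14), 155) = -892601*sqrt(2)/(2*sqrt(5 + 16 - 14)) = -892601*sqrt(14)/14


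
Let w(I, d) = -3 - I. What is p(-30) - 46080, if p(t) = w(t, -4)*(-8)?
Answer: -46296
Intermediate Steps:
p(t) = 24 + 8*t (p(t) = (-3 - t)*(-8) = 24 + 8*t)
p(-30) - 46080 = (24 + 8*(-30)) - 46080 = (24 - 240) - 46080 = -216 - 46080 = -46296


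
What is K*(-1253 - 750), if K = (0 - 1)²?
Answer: -2003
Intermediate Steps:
K = 1 (K = (-1)² = 1)
K*(-1253 - 750) = 1*(-1253 - 750) = 1*(-2003) = -2003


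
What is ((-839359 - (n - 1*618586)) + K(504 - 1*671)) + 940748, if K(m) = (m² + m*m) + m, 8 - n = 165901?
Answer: 941479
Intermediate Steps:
n = -165893 (n = 8 - 1*165901 = 8 - 165901 = -165893)
K(m) = m + 2*m² (K(m) = (m² + m²) + m = 2*m² + m = m + 2*m²)
((-839359 - (n - 1*618586)) + K(504 - 1*671)) + 940748 = ((-839359 - (-165893 - 1*618586)) + (504 - 1*671)*(1 + 2*(504 - 1*671))) + 940748 = ((-839359 - (-165893 - 618586)) + (504 - 671)*(1 + 2*(504 - 671))) + 940748 = ((-839359 - 1*(-784479)) - 167*(1 + 2*(-167))) + 940748 = ((-839359 + 784479) - 167*(1 - 334)) + 940748 = (-54880 - 167*(-333)) + 940748 = (-54880 + 55611) + 940748 = 731 + 940748 = 941479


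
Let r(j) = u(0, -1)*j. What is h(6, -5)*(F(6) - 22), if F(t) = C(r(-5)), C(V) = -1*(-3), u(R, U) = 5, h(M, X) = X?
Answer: 95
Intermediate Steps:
r(j) = 5*j
C(V) = 3
F(t) = 3
h(6, -5)*(F(6) - 22) = -5*(3 - 22) = -5*(-19) = 95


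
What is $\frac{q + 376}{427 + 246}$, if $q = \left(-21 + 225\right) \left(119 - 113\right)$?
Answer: $\frac{1600}{673} \approx 2.3774$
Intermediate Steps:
$q = 1224$ ($q = 204 \cdot 6 = 1224$)
$\frac{q + 376}{427 + 246} = \frac{1224 + 376}{427 + 246} = \frac{1600}{673}$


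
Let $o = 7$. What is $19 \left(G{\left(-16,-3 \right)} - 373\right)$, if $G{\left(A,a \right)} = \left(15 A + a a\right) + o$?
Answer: $-11343$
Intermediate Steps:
$G{\left(A,a \right)} = 7 + a^{2} + 15 A$ ($G{\left(A,a \right)} = \left(15 A + a a\right) + 7 = \left(15 A + a^{2}\right) + 7 = \left(a^{2} + 15 A\right) + 7 = 7 + a^{2} + 15 A$)
$19 \left(G{\left(-16,-3 \right)} - 373\right) = 19 \left(\left(7 + \left(-3\right)^{2} + 15 \left(-16\right)\right) - 373\right) = 19 \left(\left(7 + 9 - 240\right) - 373\right) = 19 \left(-224 - 373\right) = 19 \left(-597\right) = -11343$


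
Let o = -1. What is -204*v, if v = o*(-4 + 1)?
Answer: -612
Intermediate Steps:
v = 3 (v = -(-4 + 1) = -1*(-3) = 3)
-204*v = -204*3 = -612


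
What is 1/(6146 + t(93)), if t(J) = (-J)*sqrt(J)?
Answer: 6146/36968959 + 93*sqrt(93)/36968959 ≈ 0.00019051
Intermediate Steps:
t(J) = -J**(3/2)
1/(6146 + t(93)) = 1/(6146 - 93**(3/2)) = 1/(6146 - 93*sqrt(93))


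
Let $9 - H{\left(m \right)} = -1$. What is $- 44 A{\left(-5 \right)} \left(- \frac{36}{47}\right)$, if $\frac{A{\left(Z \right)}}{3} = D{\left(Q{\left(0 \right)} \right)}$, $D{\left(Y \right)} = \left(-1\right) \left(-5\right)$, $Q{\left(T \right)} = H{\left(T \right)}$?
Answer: $\frac{23760}{47} \approx 505.53$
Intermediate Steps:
$H{\left(m \right)} = 10$ ($H{\left(m \right)} = 9 - -1 = 9 + 1 = 10$)
$Q{\left(T \right)} = 10$
$D{\left(Y \right)} = 5$
$A{\left(Z \right)} = 15$ ($A{\left(Z \right)} = 3 \cdot 5 = 15$)
$- 44 A{\left(-5 \right)} \left(- \frac{36}{47}\right) = \left(-44\right) 15 \left(- \frac{36}{47}\right) = - 660 \left(\left(-36\right) \frac{1}{47}\right) = \left(-660\right) \left(- \frac{36}{47}\right) = \frac{23760}{47}$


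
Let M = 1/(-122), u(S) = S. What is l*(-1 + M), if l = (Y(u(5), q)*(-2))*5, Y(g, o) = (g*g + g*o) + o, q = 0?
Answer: 15375/61 ≈ 252.05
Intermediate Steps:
Y(g, o) = o + g² + g*o (Y(g, o) = (g² + g*o) + o = o + g² + g*o)
l = -250 (l = ((0 + 5² + 5*0)*(-2))*5 = ((0 + 25 + 0)*(-2))*5 = (25*(-2))*5 = -50*5 = -250)
M = -1/122 ≈ -0.0081967
l*(-1 + M) = -250*(-1 - 1/122) = -250*(-123/122) = 15375/61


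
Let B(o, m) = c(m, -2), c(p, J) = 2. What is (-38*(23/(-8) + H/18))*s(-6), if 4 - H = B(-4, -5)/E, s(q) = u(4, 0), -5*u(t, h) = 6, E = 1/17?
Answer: -2071/10 ≈ -207.10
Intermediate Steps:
B(o, m) = 2
E = 1/17 ≈ 0.058824
u(t, h) = -6/5 (u(t, h) = -⅕*6 = -6/5)
s(q) = -6/5
H = -30 (H = 4 - 2/1/17 = 4 - 2*17 = 4 - 1*34 = 4 - 34 = -30)
(-38*(23/(-8) + H/18))*s(-6) = -38*(23/(-8) - 30/18)*(-6/5) = -38*(23*(-⅛) - 30*1/18)*(-6/5) = -38*(-23/8 - 5/3)*(-6/5) = -38*(-109/24)*(-6/5) = (2071/12)*(-6/5) = -2071/10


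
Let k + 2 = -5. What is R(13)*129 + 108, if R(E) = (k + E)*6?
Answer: 4752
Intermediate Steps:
k = -7 (k = -2 - 5 = -7)
R(E) = -42 + 6*E (R(E) = (-7 + E)*6 = -42 + 6*E)
R(13)*129 + 108 = (-42 + 6*13)*129 + 108 = (-42 + 78)*129 + 108 = 36*129 + 108 = 4644 + 108 = 4752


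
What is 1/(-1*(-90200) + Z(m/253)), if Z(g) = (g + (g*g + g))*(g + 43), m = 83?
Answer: 16194277/1461259684694 ≈ 1.1082e-5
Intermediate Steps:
Z(g) = (43 + g)*(g² + 2*g) (Z(g) = (g + (g² + g))*(43 + g) = (g + (g + g²))*(43 + g) = (g² + 2*g)*(43 + g) = (43 + g)*(g² + 2*g))
1/(-1*(-90200) + Z(m/253)) = 1/(-1*(-90200) + (83/253)*(86 + (83/253)² + 45*(83/253))) = 1/(90200 + (83*(1/253))*(86 + (83*(1/253))² + 45*(83*(1/253)))) = 1/(90200 + 83*(86 + (83/253)² + 45*(83/253))/253) = 1/(90200 + 83*(86 + 6889/64009 + 3735/253)/253) = 1/(90200 + (83/253)*(6456618/64009)) = 1/(90200 + 535899294/16194277) = 1/(1461259684694/16194277) = 16194277/1461259684694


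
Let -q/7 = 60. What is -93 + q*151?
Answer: -63513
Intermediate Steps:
q = -420 (q = -7*60 = -420)
-93 + q*151 = -93 - 420*151 = -93 - 63420 = -63513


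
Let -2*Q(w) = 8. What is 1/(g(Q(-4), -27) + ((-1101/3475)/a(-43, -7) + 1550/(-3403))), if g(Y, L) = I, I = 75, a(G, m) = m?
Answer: 82777975/6174391078 ≈ 0.013407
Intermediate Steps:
Q(w) = -4 (Q(w) = -½*8 = -4)
g(Y, L) = 75
1/(g(Q(-4), -27) + ((-1101/3475)/a(-43, -7) + 1550/(-3403))) = 1/(75 + (-1101/3475/(-7) + 1550/(-3403))) = 1/(75 + (-1101*1/3475*(-⅐) + 1550*(-1/3403))) = 1/(75 + (-1101/3475*(-⅐) - 1550/3403)) = 1/(75 + (1101/24325 - 1550/3403)) = 1/(75 - 33957047/82777975) = 1/(6174391078/82777975) = 82777975/6174391078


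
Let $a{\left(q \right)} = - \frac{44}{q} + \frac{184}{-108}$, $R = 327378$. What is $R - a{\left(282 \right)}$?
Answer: $\frac{415445042}{1269} \approx 3.2738 \cdot 10^{5}$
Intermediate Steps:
$a{\left(q \right)} = - \frac{46}{27} - \frac{44}{q}$ ($a{\left(q \right)} = - \frac{44}{q} + 184 \left(- \frac{1}{108}\right) = - \frac{44}{q} - \frac{46}{27} = - \frac{46}{27} - \frac{44}{q}$)
$R - a{\left(282 \right)} = 327378 - \left(- \frac{46}{27} - \frac{44}{282}\right) = 327378 - \left(- \frac{46}{27} - \frac{22}{141}\right) = 327378 - - \frac{2360}{1269} = 327378 + \frac{2360}{1269} = \frac{415445042}{1269}$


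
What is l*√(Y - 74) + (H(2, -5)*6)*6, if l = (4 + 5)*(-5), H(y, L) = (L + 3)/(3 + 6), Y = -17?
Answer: -8 - 45*I*√91 ≈ -8.0 - 429.27*I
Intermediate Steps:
H(y, L) = ⅓ + L/9 (H(y, L) = (3 + L)/9 = (3 + L)*(⅑) = ⅓ + L/9)
l = -45 (l = 9*(-5) = -45)
l*√(Y - 74) + (H(2, -5)*6)*6 = -45*√(-17 - 74) + ((⅓ + (⅑)*(-5))*6)*6 = -45*I*√91 + ((⅓ - 5/9)*6)*6 = -45*I*√91 - 2/9*6*6 = -45*I*√91 - 4/3*6 = -45*I*√91 - 8 = -8 - 45*I*√91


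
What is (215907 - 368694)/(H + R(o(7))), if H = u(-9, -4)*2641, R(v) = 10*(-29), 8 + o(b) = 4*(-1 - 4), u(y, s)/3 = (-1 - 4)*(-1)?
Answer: -152787/39325 ≈ -3.8852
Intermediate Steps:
u(y, s) = 15 (u(y, s) = 3*((-1 - 4)*(-1)) = 3*(-5*(-1)) = 3*5 = 15)
o(b) = -28 (o(b) = -8 + 4*(-1 - 4) = -8 + 4*(-5) = -8 - 20 = -28)
R(v) = -290
H = 39615 (H = 15*2641 = 39615)
(215907 - 368694)/(H + R(o(7))) = (215907 - 368694)/(39615 - 290) = -152787/39325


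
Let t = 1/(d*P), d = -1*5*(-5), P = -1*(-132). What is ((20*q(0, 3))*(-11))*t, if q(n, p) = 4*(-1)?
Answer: 4/15 ≈ 0.26667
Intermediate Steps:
q(n, p) = -4
P = 132
d = 25 (d = -5*(-5) = 25)
t = 1/3300 (t = 1/(25*132) = (1/25)*(1/132) = 1/3300 ≈ 0.00030303)
((20*q(0, 3))*(-11))*t = ((20*(-4))*(-11))*(1/3300) = -80*(-11)*(1/3300) = 880*(1/3300) = 4/15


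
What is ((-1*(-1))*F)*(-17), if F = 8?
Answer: -136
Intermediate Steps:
((-1*(-1))*F)*(-17) = (-1*(-1)*8)*(-17) = (1*8)*(-17) = 8*(-17) = -136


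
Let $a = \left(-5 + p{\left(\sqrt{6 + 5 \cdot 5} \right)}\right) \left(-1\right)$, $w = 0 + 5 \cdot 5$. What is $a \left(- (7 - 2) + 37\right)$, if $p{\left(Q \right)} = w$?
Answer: $-640$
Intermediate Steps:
$w = 25$ ($w = 0 + 25 = 25$)
$p{\left(Q \right)} = 25$
$a = -20$ ($a = \left(-5 + 25\right) \left(-1\right) = 20 \left(-1\right) = -20$)
$a \left(- (7 - 2) + 37\right) = - 20 \left(- (7 - 2) + 37\right) = - 20 \left(\left(-1\right) 5 + 37\right) = - 20 \left(-5 + 37\right) = \left(-20\right) 32 = -640$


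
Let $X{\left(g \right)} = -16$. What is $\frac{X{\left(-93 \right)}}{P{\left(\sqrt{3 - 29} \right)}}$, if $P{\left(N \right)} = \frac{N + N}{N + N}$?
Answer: $-16$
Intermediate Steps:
$P{\left(N \right)} = 1$ ($P{\left(N \right)} = \frac{2 N}{2 N} = 2 N \frac{1}{2 N} = 1$)
$\frac{X{\left(-93 \right)}}{P{\left(\sqrt{3 - 29} \right)}} = - \frac{16}{1} = \left(-16\right) 1 = -16$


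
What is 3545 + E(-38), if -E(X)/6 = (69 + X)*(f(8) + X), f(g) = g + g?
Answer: 7637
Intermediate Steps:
f(g) = 2*g
E(X) = -6*(16 + X)*(69 + X) (E(X) = -6*(69 + X)*(2*8 + X) = -6*(69 + X)*(16 + X) = -6*(16 + X)*(69 + X))
3545 + E(-38) = 3545 + (-6624 - 510*(-38) - 6*(-38)**2) = 3545 + (-6624 + 19380 - 6*1444) = 3545 + (-6624 + 19380 - 8664) = 3545 + 4092 = 7637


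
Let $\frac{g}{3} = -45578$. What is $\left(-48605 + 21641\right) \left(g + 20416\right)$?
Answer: $3136398552$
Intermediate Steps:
$g = -136734$ ($g = 3 \left(-45578\right) = -136734$)
$\left(-48605 + 21641\right) \left(g + 20416\right) = \left(-48605 + 21641\right) \left(-136734 + 20416\right) = \left(-26964\right) \left(-116318\right) = 3136398552$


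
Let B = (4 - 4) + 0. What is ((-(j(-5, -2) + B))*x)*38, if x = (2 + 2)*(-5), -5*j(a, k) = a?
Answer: 760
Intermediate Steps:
j(a, k) = -a/5
B = 0 (B = 0 + 0 = 0)
x = -20 (x = 4*(-5) = -20)
((-(j(-5, -2) + B))*x)*38 = (-(-1/5*(-5) + 0)*(-20))*38 = (-(1 + 0)*(-20))*38 = (-1*1*(-20))*38 = -1*(-20)*38 = 20*38 = 760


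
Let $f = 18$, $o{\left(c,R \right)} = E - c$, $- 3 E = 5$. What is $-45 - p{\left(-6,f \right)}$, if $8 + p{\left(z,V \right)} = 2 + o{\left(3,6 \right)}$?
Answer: $- \frac{103}{3} \approx -34.333$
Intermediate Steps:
$E = - \frac{5}{3}$ ($E = \left(- \frac{1}{3}\right) 5 = - \frac{5}{3} \approx -1.6667$)
$o{\left(c,R \right)} = - \frac{5}{3} - c$
$p{\left(z,V \right)} = - \frac{32}{3}$ ($p{\left(z,V \right)} = -8 + \left(2 - \frac{14}{3}\right) = -8 - \frac{8}{3} = - \frac{32}{3}$)
$-45 - p{\left(-6,f \right)} = -45 - - \frac{32}{3} = -45 + \frac{32}{3} = - \frac{103}{3}$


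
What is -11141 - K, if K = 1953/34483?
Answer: -384177056/34483 ≈ -11141.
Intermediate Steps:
K = 1953/34483 (K = 1953*(1/34483) = 1953/34483 ≈ 0.056637)
-11141 - K = -11141 - 1*1953/34483 = -11141 - 1953/34483 = -384177056/34483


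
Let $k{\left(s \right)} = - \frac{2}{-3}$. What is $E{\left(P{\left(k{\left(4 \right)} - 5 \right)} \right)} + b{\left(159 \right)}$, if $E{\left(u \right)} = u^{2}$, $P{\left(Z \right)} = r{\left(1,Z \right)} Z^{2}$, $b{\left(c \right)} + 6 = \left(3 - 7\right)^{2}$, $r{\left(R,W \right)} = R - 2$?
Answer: $\frac{29371}{81} \approx 362.6$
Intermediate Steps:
$r{\left(R,W \right)} = -2 + R$ ($r{\left(R,W \right)} = R - 2 = -2 + R$)
$k{\left(s \right)} = \frac{2}{3}$ ($k{\left(s \right)} = \left(-2\right) \left(- \frac{1}{3}\right) = \frac{2}{3}$)
$b{\left(c \right)} = 10$ ($b{\left(c \right)} = -6 + \left(3 - 7\right)^{2} = -6 + \left(-4\right)^{2} = -6 + 16 = 10$)
$P{\left(Z \right)} = - Z^{2}$ ($P{\left(Z \right)} = \left(-2 + 1\right) Z^{2} = - Z^{2}$)
$E{\left(P{\left(k{\left(4 \right)} - 5 \right)} \right)} + b{\left(159 \right)} = \left(- \left(\frac{2}{3} - 5\right)^{2}\right)^{2} + 10 = \left(- \left(- \frac{13}{3}\right)^{2}\right)^{2} + 10 = \left(\left(-1\right) \frac{169}{9}\right)^{2} + 10 = \left(- \frac{169}{9}\right)^{2} + 10 = \frac{28561}{81} + 10 = \frac{29371}{81}$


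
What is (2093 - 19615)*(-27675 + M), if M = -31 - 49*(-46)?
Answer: 445969944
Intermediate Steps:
M = 2223 (M = -31 + 2254 = 2223)
(2093 - 19615)*(-27675 + M) = (2093 - 19615)*(-27675 + 2223) = -17522*(-25452) = 445969944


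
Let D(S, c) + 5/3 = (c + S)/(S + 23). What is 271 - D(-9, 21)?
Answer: 5708/21 ≈ 271.81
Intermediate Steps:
D(S, c) = -5/3 + (S + c)/(23 + S) (D(S, c) = -5/3 + (c + S)/(S + 23) = -5/3 + (S + c)/(23 + S))
271 - D(-9, 21) = 271 - (-115 - 2*(-9) + 3*21)/(3*(23 - 9)) = 271 - (-115 + 18 + 63)/(3*14) = 271 - (-34)/(3*14) = 271 - 1*(-17/21) = 271 + 17/21 = 5708/21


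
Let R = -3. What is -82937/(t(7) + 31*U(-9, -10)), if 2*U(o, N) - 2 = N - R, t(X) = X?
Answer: 165874/141 ≈ 1176.4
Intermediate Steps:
U(o, N) = 5/2 + N/2 (U(o, N) = 1 + (N - 1*(-3))/2 = 1 + (N + 3)/2 = 1 + (3 + N)/2 = 1 + (3/2 + N/2) = 5/2 + N/2)
-82937/(t(7) + 31*U(-9, -10)) = -82937/(7 + 31*(5/2 + (1/2)*(-10))) = -82937/(7 + 31*(5/2 - 5)) = -82937/(7 + 31*(-5/2)) = -82937/(7 - 155/2) = -82937/(-141/2) = -82937*(-2/141) = 165874/141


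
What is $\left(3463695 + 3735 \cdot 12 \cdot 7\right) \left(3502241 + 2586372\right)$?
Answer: $22999339847655$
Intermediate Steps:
$\left(3463695 + 3735 \cdot 12 \cdot 7\right) \left(3502241 + 2586372\right) = \left(3463695 + 3735 \cdot 84\right) 6088613 = \left(3463695 + 313740\right) 6088613 = 3777435 \cdot 6088613 = 22999339847655$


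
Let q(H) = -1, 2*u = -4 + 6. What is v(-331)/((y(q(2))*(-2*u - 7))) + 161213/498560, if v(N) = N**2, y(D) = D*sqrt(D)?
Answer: 161213/498560 - 109561*I/9 ≈ 0.32336 - 12173.0*I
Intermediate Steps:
u = 1 (u = (-4 + 6)/2 = (1/2)*2 = 1)
y(D) = D**(3/2)
v(-331)/((y(q(2))*(-2*u - 7))) + 161213/498560 = (-331)**2/(((-1)**(3/2)*(-2*1 - 7))) + 161213/498560 = 109561/(((-I)*(-2 - 7))) + 161213*(1/498560) = 109561/((-I*(-9))) + 161213/498560 = 109561/((9*I)) + 161213/498560 = 109561*(-I/9) + 161213/498560 = -109561*I/9 + 161213/498560 = 161213/498560 - 109561*I/9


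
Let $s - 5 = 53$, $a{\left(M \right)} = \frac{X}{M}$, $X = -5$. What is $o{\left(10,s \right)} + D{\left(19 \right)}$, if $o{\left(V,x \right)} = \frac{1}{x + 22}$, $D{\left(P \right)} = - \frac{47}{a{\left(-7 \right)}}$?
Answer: $- \frac{5263}{80} \approx -65.787$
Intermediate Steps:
$a{\left(M \right)} = - \frac{5}{M}$
$D{\left(P \right)} = - \frac{329}{5}$ ($D{\left(P \right)} = - \frac{47}{\left(-5\right) \frac{1}{-7}} = - \frac{47}{\left(-5\right) \left(- \frac{1}{7}\right)} = - \frac{47}{\frac{5}{7}} = \left(-47\right) \frac{7}{5} = - \frac{329}{5}$)
$s = 58$ ($s = 5 + 53 = 58$)
$o{\left(V,x \right)} = \frac{1}{22 + x}$
$o{\left(10,s \right)} + D{\left(19 \right)} = \frac{1}{22 + 58} - \frac{329}{5} = \frac{1}{80} - \frac{329}{5} = - \frac{5263}{80}$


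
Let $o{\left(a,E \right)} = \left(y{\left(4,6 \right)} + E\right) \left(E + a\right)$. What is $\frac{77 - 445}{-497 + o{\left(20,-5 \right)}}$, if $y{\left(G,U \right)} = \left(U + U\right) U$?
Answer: $- \frac{92}{127} \approx -0.72441$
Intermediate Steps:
$y{\left(G,U \right)} = 2 U^{2}$ ($y{\left(G,U \right)} = 2 U U = 2 U^{2}$)
$o{\left(a,E \right)} = \left(72 + E\right) \left(E + a\right)$ ($o{\left(a,E \right)} = \left(2 \cdot 6^{2} + E\right) \left(E + a\right) = \left(2 \cdot 36 + E\right) \left(E + a\right) = \left(72 + E\right) \left(E + a\right)$)
$\frac{77 - 445}{-497 + o{\left(20,-5 \right)}} = \frac{77 - 445}{-497 + \left(\left(-5\right)^{2} + 72 \left(-5\right) + 72 \cdot 20 - 100\right)} = - \frac{368}{-497 + \left(25 - 360 + 1440 - 100\right)} = - \frac{368}{-497 + 1005} = - \frac{368}{508} = \left(-368\right) \frac{1}{508} = - \frac{92}{127}$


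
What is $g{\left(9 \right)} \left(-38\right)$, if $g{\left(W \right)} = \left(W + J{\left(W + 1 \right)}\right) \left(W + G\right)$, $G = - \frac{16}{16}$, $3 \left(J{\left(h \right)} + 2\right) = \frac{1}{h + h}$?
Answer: $- \frac{31996}{15} \approx -2133.1$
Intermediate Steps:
$J{\left(h \right)} = -2 + \frac{1}{6 h}$ ($J{\left(h \right)} = -2 + \frac{1}{3 \left(h + h\right)} = -2 + \frac{1}{3 \cdot 2 h} = -2 + \frac{\frac{1}{2} \frac{1}{h}}{3} = -2 + \frac{1}{6 h}$)
$G = -1$ ($G = \left(-16\right) \frac{1}{16} = -1$)
$g{\left(W \right)} = \left(-1 + W\right) \left(-2 + W + \frac{1}{6 \left(1 + W\right)}\right)$ ($g{\left(W \right)} = \left(W - \left(2 - \frac{1}{6 \left(W + 1\right)}\right)\right) \left(W - 1\right) = \left(W - \left(2 - \frac{1}{6 \left(1 + W\right)}\right)\right) \left(-1 + W\right) = \left(-2 + W + \frac{1}{6 \left(1 + W\right)}\right) \left(-1 + W\right) = \left(-1 + W\right) \left(-2 + W + \frac{1}{6 \left(1 + W\right)}\right)$)
$g{\left(9 \right)} \left(-38\right) = \frac{11 - 12 \cdot 9^{2} - 45 + 6 \cdot 9^{3}}{6 \left(1 + 9\right)} \left(-38\right) = \frac{11 - 972 - 45 + 6 \cdot 729}{6 \cdot 10} \left(-38\right) = \frac{1}{6} \cdot \frac{1}{10} \left(11 - 972 - 45 + 4374\right) \left(-38\right) = \frac{1}{6} \cdot \frac{1}{10} \cdot 3368 \left(-38\right) = \frac{842}{15} \left(-38\right) = - \frac{31996}{15}$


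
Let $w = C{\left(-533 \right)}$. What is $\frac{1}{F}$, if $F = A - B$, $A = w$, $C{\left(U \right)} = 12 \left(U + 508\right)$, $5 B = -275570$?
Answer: $\frac{1}{54814} \approx 1.8244 \cdot 10^{-5}$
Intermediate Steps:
$B = -55114$ ($B = \frac{1}{5} \left(-275570\right) = -55114$)
$C{\left(U \right)} = 6096 + 12 U$ ($C{\left(U \right)} = 12 \left(508 + U\right) = 6096 + 12 U$)
$w = -300$ ($w = 6096 + 12 \left(-533\right) = 6096 - 6396 = -300$)
$A = -300$
$F = 54814$ ($F = -300 - -55114 = -300 + 55114 = 54814$)
$\frac{1}{F} = \frac{1}{54814}$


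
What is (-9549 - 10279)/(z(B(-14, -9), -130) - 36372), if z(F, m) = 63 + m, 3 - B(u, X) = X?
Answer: 19828/36439 ≈ 0.54414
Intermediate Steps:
B(u, X) = 3 - X
(-9549 - 10279)/(z(B(-14, -9), -130) - 36372) = (-9549 - 10279)/((63 - 130) - 36372) = -19828/(-67 - 36372) = -19828/(-36439) = -19828*(-1/36439) = 19828/36439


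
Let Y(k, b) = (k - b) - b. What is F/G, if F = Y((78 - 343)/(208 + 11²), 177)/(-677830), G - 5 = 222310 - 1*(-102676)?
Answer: 116731/72474965695370 ≈ 1.6106e-9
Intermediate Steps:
G = 324991 (G = 5 + (222310 - 1*(-102676)) = 5 + (222310 + 102676) = 5 + 324986 = 324991)
Y(k, b) = k - 2*b
F = 116731/223006070 (F = ((78 - 343)/(208 + 11²) - 2*177)/(-677830) = (-265/(208 + 121) - 354)*(-1/677830) = (-265/329 - 354)*(-1/677830) = -116731/329*(-1/677830) = 116731/223006070 ≈ 0.00052344)
F/G = (116731/223006070)/324991 = (116731/223006070)*(1/324991) = 116731/72474965695370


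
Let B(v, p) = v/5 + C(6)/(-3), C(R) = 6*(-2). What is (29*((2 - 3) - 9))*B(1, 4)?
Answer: -1218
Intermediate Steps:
C(R) = -12
B(v, p) = 4 + v/5 (B(v, p) = v/5 - 12/(-3) = v*(1/5) - 12*(-1/3) = v/5 + 4 = 4 + v/5)
(29*((2 - 3) - 9))*B(1, 4) = (29*((2 - 3) - 9))*(4 + (1/5)*1) = (29*(-1 - 9))*(4 + 1/5) = (29*(-10))*(21/5) = -290*21/5 = -1218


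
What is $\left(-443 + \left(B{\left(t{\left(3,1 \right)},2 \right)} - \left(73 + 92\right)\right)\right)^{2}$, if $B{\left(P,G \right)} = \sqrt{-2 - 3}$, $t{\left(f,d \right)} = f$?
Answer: $\left(608 - i \sqrt{5}\right)^{2} \approx 3.6966 \cdot 10^{5} - 2719.0 i$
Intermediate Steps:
$B{\left(P,G \right)} = i \sqrt{5}$ ($B{\left(P,G \right)} = \sqrt{-5} = i \sqrt{5}$)
$\left(-443 + \left(B{\left(t{\left(3,1 \right)},2 \right)} - \left(73 + 92\right)\right)\right)^{2} = \left(-443 + \left(i \sqrt{5} - \left(73 + 92\right)\right)\right)^{2} = \left(-443 + \left(i \sqrt{5} - 165\right)\right)^{2} = \left(-443 - \left(165 - i \sqrt{5}\right)\right)^{2} = \left(-608 + i \sqrt{5}\right)^{2}$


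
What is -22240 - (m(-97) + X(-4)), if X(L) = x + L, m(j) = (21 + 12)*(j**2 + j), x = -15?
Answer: -329517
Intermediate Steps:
m(j) = 33*j + 33*j**2 (m(j) = 33*(j + j**2) = 33*j + 33*j**2)
X(L) = -15 + L
-22240 - (m(-97) + X(-4)) = -22240 - (33*(-97)*(1 - 97) + (-15 - 4)) = -22240 - (33*(-97)*(-96) - 19) = -22240 - (307296 - 19) = -22240 - 1*307277 = -22240 - 307277 = -329517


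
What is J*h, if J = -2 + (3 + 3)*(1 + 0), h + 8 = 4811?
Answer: 19212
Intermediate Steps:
h = 4803 (h = -8 + 4811 = 4803)
J = 4 (J = -2 + 6*1 = -2 + 6 = 4)
J*h = 4*4803 = 19212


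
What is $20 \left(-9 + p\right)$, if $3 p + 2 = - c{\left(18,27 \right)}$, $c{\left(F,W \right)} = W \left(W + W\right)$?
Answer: $- \frac{29740}{3} \approx -9913.3$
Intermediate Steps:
$c{\left(F,W \right)} = 2 W^{2}$ ($c{\left(F,W \right)} = W 2 W = 2 W^{2}$)
$p = - \frac{1460}{3}$ ($p = - \frac{2}{3} + \frac{\left(-1\right) 2 \cdot 27^{2}}{3} = - \frac{2}{3} + \frac{\left(-1\right) 2 \cdot 729}{3} = - \frac{2}{3} + \frac{\left(-1\right) 1458}{3} = - \frac{2}{3} + \frac{1}{3} \left(-1458\right) = - \frac{2}{3} - 486 = - \frac{1460}{3} \approx -486.67$)
$20 \left(-9 + p\right) = 20 \left(-9 - \frac{1460}{3}\right) = 20 \left(- \frac{1487}{3}\right) = - \frac{29740}{3}$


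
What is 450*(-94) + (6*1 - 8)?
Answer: -42302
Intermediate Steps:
450*(-94) + (6*1 - 8) = -42300 + (6 - 8) = -42300 - 2 = -42302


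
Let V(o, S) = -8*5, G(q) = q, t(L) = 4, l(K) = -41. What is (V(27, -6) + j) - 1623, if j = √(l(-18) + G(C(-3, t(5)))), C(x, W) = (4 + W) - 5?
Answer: -1663 + I*√38 ≈ -1663.0 + 6.1644*I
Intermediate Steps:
C(x, W) = -1 + W
V(o, S) = -40
j = I*√38 (j = √(-41 + (-1 + 4)) = √(-41 + 3) = √(-38) = I*√38 ≈ 6.1644*I)
(V(27, -6) + j) - 1623 = (-40 + I*√38) - 1623 = -1663 + I*√38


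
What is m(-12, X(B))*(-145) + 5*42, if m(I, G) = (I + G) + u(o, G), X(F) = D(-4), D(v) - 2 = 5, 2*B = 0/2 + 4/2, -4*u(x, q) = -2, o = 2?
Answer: 1725/2 ≈ 862.50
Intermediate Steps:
u(x, q) = ½ (u(x, q) = -¼*(-2) = ½)
B = 1 (B = (0/2 + 4/2)/2 = (0*(½) + 4*(½))/2 = (0 + 2)/2 = (½)*2 = 1)
D(v) = 7 (D(v) = 2 + 5 = 7)
X(F) = 7
m(I, G) = ½ + G + I (m(I, G) = (I + G) + ½ = (G + I) + ½ = ½ + G + I)
m(-12, X(B))*(-145) + 5*42 = (½ + 7 - 12)*(-145) + 5*42 = -9/2*(-145) + 210 = 1305/2 + 210 = 1725/2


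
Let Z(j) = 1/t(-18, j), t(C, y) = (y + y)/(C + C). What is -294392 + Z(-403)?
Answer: -118639958/403 ≈ -2.9439e+5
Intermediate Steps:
t(C, y) = y/C (t(C, y) = (2*y)/((2*C)) = (2*y)*(1/(2*C)) = y/C)
Z(j) = -18/j (Z(j) = 1/(j/(-18)) = 1/(j*(-1/18)) = 1/(-j/18) = -18/j)
-294392 + Z(-403) = -294392 - 18/(-403) = -294392 - 18*(-1/403) = -294392 + 18/403 = -118639958/403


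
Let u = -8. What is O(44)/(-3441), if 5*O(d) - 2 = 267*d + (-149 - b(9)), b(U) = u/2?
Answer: -2321/3441 ≈ -0.67451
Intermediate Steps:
b(U) = -4 (b(U) = -8/2 = -8*½ = -4)
O(d) = -143/5 + 267*d/5 (O(d) = ⅖ + (267*d + (-149 - 1*(-4)))/5 = ⅖ + (267*d + (-149 + 4))/5 = ⅖ + (267*d - 145)/5 = ⅖ + (-145 + 267*d)/5 = ⅖ + (-29 + 267*d/5) = -143/5 + 267*d/5)
O(44)/(-3441) = (-143/5 + (267/5)*44)/(-3441) = (-143/5 + 11748/5)*(-1/3441) = 2321*(-1/3441) = -2321/3441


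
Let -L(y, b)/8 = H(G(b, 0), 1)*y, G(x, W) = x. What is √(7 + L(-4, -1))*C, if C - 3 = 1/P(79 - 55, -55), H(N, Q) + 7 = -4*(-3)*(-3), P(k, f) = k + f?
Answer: 3404*I/31 ≈ 109.81*I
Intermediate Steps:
P(k, f) = f + k
H(N, Q) = -43 (H(N, Q) = -7 - 4*(-3)*(-3) = -7 + 12*(-3) = -7 - 36 = -43)
L(y, b) = 344*y (L(y, b) = -(-344)*y = 344*y)
C = 92/31 (C = 3 + 1/(-55 + (79 - 55)) = 3 + 1/(-55 + 24) = 3 + 1/(-31) = 3 - 1/31 = 92/31 ≈ 2.9677)
√(7 + L(-4, -1))*C = √(7 + 344*(-4))*(92/31) = √(7 - 1376)*(92/31) = √(-1369)*(92/31) = (37*I)*(92/31) = 3404*I/31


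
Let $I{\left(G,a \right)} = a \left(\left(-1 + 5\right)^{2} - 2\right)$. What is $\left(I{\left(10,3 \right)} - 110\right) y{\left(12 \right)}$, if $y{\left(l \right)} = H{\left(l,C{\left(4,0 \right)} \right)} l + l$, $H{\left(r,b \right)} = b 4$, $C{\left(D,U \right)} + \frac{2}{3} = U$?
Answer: $1360$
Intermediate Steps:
$C{\left(D,U \right)} = - \frac{2}{3} + U$
$H{\left(r,b \right)} = 4 b$
$I{\left(G,a \right)} = 14 a$ ($I{\left(G,a \right)} = a \left(4^{2} - 2\right) = a \left(16 - 2\right) = a 14 = 14 a$)
$y{\left(l \right)} = - \frac{5 l}{3}$ ($y{\left(l \right)} = 4 \left(- \frac{2}{3} + 0\right) l + l = 4 \left(- \frac{2}{3}\right) l + l = - \frac{8 l}{3} + l = - \frac{5 l}{3}$)
$\left(I{\left(10,3 \right)} - 110\right) y{\left(12 \right)} = \left(14 \cdot 3 - 110\right) \left(\left(- \frac{5}{3}\right) 12\right) = \left(42 - 110\right) \left(-20\right) = \left(-68\right) \left(-20\right) = 1360$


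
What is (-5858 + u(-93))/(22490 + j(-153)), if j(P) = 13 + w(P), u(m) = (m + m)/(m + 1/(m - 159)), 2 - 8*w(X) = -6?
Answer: -68623537/263713124 ≈ -0.26022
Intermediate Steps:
w(X) = 1 (w(X) = ¼ - ⅛*(-6) = ¼ + ¾ = 1)
u(m) = 2*m/(m + 1/(-159 + m)) (u(m) = (2*m)/(m + 1/(-159 + m)) = 2*m/(m + 1/(-159 + m)))
j(P) = 14 (j(P) = 13 + 1 = 14)
(-5858 + u(-93))/(22490 + j(-153)) = (-5858 + 2*(-93)*(-159 - 93)/(1 + (-93)² - 159*(-93)))/(22490 + 14) = (-5858 + 2*(-93)*(-252)/(1 + 8649 + 14787))/22504 = (-5858 + 2*(-93)*(-252)/23437)*(1/22504) = (-5858 + 2*(-93)*(1/23437)*(-252))*(1/22504) = (-5858 + 46872/23437)*(1/22504) = -137247074/23437*1/22504 = -68623537/263713124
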